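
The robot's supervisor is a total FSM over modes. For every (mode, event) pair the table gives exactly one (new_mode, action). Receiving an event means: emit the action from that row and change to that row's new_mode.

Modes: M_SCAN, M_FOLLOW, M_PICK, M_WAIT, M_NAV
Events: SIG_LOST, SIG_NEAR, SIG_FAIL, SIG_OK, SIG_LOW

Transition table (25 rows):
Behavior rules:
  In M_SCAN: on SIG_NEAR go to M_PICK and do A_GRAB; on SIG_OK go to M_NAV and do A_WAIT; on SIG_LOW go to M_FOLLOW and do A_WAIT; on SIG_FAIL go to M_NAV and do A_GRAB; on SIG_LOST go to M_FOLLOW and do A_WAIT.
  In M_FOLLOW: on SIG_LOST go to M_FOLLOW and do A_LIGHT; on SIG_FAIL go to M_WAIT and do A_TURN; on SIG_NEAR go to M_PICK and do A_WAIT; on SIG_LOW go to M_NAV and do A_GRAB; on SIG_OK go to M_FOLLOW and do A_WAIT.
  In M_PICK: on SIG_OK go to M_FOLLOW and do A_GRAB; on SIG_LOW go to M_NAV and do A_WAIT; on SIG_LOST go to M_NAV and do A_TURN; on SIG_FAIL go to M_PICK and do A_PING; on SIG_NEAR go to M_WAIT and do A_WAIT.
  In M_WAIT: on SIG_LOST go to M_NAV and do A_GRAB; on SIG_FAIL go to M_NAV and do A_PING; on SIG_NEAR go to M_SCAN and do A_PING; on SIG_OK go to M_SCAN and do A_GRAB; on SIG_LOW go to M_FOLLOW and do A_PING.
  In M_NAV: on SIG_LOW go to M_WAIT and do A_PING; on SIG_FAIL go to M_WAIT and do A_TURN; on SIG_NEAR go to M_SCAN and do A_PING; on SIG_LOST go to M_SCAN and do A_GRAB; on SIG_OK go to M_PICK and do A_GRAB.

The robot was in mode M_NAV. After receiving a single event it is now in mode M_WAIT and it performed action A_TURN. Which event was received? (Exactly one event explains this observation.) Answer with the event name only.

SIG_FAIL

try SIG_LOST: (M_NAV, SIG_LOST) → (M_SCAN, A_GRAB)
try SIG_NEAR: (M_NAV, SIG_NEAR) → (M_SCAN, A_PING)
try SIG_FAIL: (M_NAV, SIG_FAIL) → (M_WAIT, A_TURN)  ← matches
try SIG_OK: (M_NAV, SIG_OK) → (M_PICK, A_GRAB)
try SIG_LOW: (M_NAV, SIG_LOW) → (M_WAIT, A_PING)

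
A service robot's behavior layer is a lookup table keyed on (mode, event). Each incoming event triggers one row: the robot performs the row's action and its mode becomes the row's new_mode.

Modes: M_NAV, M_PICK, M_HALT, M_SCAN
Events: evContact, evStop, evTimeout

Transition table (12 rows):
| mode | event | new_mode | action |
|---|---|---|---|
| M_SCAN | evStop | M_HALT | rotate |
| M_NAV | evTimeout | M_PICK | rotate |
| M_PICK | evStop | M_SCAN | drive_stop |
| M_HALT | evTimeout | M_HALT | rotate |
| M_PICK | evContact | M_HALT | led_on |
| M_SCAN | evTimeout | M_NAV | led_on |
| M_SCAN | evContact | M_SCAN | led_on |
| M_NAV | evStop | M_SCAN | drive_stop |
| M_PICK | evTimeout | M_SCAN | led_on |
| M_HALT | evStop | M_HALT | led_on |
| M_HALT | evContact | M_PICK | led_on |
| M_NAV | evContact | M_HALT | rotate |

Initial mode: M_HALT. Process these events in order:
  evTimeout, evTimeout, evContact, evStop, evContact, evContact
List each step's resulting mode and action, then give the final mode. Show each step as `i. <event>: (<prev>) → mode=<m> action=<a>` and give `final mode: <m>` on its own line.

1. evTimeout: (M_HALT) → mode=M_HALT action=rotate
2. evTimeout: (M_HALT) → mode=M_HALT action=rotate
3. evContact: (M_HALT) → mode=M_PICK action=led_on
4. evStop: (M_PICK) → mode=M_SCAN action=drive_stop
5. evContact: (M_SCAN) → mode=M_SCAN action=led_on
6. evContact: (M_SCAN) → mode=M_SCAN action=led_on

final mode: M_SCAN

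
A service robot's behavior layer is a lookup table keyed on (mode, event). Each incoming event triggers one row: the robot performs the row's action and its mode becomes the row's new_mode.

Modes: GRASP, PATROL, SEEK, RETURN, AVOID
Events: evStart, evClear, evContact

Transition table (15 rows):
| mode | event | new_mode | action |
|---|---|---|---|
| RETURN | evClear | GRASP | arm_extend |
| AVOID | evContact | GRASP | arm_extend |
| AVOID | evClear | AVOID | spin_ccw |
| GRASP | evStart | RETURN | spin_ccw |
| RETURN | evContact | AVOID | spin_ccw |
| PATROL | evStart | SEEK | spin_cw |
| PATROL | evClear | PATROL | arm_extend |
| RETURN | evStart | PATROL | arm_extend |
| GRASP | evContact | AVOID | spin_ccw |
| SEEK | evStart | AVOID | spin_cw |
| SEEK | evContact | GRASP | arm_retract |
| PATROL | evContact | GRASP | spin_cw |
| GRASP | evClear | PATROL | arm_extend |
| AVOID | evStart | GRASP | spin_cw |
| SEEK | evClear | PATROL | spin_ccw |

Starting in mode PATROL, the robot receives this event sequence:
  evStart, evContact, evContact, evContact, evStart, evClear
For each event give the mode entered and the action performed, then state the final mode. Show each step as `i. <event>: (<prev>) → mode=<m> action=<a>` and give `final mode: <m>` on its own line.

1. evStart: (PATROL) → mode=SEEK action=spin_cw
2. evContact: (SEEK) → mode=GRASP action=arm_retract
3. evContact: (GRASP) → mode=AVOID action=spin_ccw
4. evContact: (AVOID) → mode=GRASP action=arm_extend
5. evStart: (GRASP) → mode=RETURN action=spin_ccw
6. evClear: (RETURN) → mode=GRASP action=arm_extend

final mode: GRASP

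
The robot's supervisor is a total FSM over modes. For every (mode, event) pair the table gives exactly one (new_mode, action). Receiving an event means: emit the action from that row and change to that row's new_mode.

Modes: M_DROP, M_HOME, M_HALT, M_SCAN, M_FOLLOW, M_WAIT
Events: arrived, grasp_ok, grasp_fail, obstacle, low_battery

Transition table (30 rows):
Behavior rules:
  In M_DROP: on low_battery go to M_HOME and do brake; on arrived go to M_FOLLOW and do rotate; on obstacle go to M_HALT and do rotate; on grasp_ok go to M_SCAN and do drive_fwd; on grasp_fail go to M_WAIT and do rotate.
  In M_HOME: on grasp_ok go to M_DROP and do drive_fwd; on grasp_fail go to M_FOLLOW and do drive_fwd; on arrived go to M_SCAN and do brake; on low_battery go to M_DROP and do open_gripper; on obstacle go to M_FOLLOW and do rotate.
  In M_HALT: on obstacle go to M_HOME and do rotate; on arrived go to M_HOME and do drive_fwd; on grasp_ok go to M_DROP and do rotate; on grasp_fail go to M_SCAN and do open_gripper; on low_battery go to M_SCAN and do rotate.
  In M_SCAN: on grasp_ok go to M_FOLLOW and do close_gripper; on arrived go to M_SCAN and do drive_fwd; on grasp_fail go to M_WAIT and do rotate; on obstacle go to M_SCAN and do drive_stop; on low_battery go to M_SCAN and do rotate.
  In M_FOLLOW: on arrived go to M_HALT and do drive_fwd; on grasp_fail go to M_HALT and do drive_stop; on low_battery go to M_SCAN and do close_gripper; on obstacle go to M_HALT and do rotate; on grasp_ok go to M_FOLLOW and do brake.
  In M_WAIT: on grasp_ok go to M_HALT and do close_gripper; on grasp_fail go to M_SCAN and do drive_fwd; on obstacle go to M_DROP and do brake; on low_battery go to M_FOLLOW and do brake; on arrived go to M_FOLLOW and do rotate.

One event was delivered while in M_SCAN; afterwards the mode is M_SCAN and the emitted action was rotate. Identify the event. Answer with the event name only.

low_battery

try arrived: (M_SCAN, arrived) → (M_SCAN, drive_fwd)
try grasp_ok: (M_SCAN, grasp_ok) → (M_FOLLOW, close_gripper)
try grasp_fail: (M_SCAN, grasp_fail) → (M_WAIT, rotate)
try obstacle: (M_SCAN, obstacle) → (M_SCAN, drive_stop)
try low_battery: (M_SCAN, low_battery) → (M_SCAN, rotate)  ← matches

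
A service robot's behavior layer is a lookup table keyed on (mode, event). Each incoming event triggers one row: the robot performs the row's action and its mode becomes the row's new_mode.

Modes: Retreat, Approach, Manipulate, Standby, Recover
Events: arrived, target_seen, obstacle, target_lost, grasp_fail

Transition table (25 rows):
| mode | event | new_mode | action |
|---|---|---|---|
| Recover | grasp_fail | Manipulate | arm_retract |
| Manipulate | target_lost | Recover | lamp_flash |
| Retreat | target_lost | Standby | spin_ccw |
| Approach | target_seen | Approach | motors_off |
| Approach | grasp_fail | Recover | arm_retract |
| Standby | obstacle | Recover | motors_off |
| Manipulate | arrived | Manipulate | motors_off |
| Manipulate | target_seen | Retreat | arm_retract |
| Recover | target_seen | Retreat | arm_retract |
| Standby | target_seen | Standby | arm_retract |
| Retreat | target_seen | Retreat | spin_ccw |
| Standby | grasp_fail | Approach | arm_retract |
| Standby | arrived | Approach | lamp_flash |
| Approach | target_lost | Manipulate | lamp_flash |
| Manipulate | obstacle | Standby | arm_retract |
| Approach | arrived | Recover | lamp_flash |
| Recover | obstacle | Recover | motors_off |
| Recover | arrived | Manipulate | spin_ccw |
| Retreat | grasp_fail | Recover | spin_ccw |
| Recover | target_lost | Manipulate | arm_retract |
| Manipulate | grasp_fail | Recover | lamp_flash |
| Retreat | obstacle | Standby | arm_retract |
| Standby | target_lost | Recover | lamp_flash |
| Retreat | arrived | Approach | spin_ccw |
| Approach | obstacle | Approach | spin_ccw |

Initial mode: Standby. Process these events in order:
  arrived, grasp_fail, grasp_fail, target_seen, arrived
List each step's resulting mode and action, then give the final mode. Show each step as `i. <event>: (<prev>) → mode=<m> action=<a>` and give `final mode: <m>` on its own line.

1. arrived: (Standby) → mode=Approach action=lamp_flash
2. grasp_fail: (Approach) → mode=Recover action=arm_retract
3. grasp_fail: (Recover) → mode=Manipulate action=arm_retract
4. target_seen: (Manipulate) → mode=Retreat action=arm_retract
5. arrived: (Retreat) → mode=Approach action=spin_ccw

final mode: Approach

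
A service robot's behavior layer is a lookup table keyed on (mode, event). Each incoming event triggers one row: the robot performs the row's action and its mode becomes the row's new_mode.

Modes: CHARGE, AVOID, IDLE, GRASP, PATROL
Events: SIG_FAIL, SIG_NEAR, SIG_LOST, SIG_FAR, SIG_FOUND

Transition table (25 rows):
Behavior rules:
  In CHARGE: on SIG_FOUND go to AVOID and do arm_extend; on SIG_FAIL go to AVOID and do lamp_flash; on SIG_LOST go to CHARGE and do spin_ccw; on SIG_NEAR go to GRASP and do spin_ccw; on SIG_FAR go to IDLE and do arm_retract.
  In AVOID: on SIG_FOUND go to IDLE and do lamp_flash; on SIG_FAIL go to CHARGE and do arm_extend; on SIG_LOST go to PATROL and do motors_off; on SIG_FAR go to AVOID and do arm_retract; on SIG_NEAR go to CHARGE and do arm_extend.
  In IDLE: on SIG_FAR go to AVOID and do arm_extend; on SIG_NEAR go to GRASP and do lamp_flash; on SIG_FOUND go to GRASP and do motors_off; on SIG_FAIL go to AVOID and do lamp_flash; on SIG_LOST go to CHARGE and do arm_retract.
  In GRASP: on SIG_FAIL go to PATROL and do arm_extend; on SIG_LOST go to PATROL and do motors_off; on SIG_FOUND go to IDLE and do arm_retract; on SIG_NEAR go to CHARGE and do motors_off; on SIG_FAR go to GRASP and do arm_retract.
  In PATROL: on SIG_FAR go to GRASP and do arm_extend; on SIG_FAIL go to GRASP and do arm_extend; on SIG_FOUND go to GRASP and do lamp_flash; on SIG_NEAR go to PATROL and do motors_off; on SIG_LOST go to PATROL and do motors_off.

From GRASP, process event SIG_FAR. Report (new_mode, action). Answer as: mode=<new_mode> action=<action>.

mode=GRASP action=arm_retract

current mode = GRASP; filter table to that mode:
  (GRASP, SIG_FAIL) → (PATROL, arm_extend)
  (GRASP, SIG_LOST) → (PATROL, motors_off)
  (GRASP, SIG_FOUND) → (IDLE, arm_retract)
  (GRASP, SIG_NEAR) → (CHARGE, motors_off)
  (GRASP, SIG_FAR) → (GRASP, arm_retract)  ← event matches
event = SIG_FAR selects (GRASP, arm_retract)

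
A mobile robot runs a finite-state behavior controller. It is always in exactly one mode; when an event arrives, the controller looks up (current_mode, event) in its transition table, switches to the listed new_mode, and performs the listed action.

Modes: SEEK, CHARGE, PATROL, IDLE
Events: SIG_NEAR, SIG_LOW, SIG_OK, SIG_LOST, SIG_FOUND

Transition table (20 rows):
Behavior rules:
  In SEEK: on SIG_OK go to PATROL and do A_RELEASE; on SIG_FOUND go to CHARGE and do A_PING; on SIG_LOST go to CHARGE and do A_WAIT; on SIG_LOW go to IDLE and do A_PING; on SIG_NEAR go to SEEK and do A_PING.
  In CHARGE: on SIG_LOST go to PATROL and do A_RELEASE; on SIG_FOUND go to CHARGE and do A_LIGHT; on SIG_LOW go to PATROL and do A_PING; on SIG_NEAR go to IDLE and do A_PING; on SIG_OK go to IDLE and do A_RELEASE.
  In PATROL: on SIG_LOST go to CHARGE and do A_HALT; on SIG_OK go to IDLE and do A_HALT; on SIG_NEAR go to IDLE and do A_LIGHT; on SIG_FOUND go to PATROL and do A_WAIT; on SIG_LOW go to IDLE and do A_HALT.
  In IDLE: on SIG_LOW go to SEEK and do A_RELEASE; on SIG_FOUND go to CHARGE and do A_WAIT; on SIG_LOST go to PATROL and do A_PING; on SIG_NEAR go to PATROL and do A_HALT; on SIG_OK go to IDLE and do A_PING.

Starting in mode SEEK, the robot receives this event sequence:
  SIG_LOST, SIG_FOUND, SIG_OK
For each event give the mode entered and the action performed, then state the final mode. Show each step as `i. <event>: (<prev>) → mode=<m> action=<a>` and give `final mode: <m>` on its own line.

1. SIG_LOST: (SEEK) → mode=CHARGE action=A_WAIT
2. SIG_FOUND: (CHARGE) → mode=CHARGE action=A_LIGHT
3. SIG_OK: (CHARGE) → mode=IDLE action=A_RELEASE

final mode: IDLE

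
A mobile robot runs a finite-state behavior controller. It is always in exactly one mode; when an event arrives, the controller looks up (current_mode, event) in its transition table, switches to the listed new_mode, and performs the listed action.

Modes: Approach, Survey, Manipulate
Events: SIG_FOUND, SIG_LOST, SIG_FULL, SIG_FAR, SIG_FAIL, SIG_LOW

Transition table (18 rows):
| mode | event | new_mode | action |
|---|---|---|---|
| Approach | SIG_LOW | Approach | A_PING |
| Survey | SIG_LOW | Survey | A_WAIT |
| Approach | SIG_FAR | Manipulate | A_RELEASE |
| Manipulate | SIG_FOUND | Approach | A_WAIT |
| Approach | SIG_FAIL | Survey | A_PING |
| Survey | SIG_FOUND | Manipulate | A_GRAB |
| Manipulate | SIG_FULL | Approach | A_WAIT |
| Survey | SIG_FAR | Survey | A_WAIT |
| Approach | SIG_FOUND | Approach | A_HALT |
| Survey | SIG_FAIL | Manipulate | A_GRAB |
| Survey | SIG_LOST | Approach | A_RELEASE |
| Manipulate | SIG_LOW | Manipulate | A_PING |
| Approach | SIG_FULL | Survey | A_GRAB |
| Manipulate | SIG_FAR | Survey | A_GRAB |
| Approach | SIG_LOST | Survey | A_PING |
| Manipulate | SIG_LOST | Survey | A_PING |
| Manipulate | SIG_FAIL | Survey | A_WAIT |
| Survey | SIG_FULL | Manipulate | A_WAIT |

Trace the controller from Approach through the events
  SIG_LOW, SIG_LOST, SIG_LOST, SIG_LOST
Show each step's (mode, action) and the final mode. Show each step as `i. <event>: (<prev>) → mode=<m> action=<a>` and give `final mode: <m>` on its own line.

final mode: Survey

1. SIG_LOW: (Approach) → mode=Approach action=A_PING
2. SIG_LOST: (Approach) → mode=Survey action=A_PING
3. SIG_LOST: (Survey) → mode=Approach action=A_RELEASE
4. SIG_LOST: (Approach) → mode=Survey action=A_PING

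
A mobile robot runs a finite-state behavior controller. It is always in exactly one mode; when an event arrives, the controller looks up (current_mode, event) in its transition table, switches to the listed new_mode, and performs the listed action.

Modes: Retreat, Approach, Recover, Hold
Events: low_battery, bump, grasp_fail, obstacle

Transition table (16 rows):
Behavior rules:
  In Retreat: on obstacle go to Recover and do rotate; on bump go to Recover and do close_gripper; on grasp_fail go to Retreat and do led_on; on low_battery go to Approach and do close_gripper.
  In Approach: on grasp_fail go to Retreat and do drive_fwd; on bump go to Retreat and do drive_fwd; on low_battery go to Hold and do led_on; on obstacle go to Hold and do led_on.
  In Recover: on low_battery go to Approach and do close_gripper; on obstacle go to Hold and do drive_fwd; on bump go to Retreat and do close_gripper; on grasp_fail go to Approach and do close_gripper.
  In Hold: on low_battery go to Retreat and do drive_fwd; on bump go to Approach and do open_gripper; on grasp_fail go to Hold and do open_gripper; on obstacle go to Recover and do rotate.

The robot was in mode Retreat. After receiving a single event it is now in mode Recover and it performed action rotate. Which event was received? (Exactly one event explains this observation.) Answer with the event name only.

try low_battery: (Retreat, low_battery) → (Approach, close_gripper)
try bump: (Retreat, bump) → (Recover, close_gripper)
try grasp_fail: (Retreat, grasp_fail) → (Retreat, led_on)
try obstacle: (Retreat, obstacle) → (Recover, rotate)  ← matches

obstacle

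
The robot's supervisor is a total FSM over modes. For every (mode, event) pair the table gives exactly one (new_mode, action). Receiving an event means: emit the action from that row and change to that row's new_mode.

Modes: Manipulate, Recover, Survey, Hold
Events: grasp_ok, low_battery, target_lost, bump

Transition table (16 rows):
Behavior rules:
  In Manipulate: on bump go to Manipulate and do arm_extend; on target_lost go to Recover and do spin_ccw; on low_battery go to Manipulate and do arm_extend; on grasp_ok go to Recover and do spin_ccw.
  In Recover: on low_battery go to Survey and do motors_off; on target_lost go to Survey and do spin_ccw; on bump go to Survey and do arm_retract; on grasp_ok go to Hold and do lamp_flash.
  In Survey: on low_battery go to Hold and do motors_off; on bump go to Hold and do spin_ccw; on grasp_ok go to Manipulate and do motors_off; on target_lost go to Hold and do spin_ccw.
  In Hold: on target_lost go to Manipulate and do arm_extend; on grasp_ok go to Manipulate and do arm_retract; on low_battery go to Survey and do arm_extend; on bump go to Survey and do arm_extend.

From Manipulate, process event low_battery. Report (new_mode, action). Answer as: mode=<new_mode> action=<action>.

mode=Manipulate action=arm_extend

current mode = Manipulate; filter table to that mode:
  (Manipulate, bump) → (Manipulate, arm_extend)
  (Manipulate, target_lost) → (Recover, spin_ccw)
  (Manipulate, low_battery) → (Manipulate, arm_extend)  ← event matches
  (Manipulate, grasp_ok) → (Recover, spin_ccw)
event = low_battery selects (Manipulate, arm_extend)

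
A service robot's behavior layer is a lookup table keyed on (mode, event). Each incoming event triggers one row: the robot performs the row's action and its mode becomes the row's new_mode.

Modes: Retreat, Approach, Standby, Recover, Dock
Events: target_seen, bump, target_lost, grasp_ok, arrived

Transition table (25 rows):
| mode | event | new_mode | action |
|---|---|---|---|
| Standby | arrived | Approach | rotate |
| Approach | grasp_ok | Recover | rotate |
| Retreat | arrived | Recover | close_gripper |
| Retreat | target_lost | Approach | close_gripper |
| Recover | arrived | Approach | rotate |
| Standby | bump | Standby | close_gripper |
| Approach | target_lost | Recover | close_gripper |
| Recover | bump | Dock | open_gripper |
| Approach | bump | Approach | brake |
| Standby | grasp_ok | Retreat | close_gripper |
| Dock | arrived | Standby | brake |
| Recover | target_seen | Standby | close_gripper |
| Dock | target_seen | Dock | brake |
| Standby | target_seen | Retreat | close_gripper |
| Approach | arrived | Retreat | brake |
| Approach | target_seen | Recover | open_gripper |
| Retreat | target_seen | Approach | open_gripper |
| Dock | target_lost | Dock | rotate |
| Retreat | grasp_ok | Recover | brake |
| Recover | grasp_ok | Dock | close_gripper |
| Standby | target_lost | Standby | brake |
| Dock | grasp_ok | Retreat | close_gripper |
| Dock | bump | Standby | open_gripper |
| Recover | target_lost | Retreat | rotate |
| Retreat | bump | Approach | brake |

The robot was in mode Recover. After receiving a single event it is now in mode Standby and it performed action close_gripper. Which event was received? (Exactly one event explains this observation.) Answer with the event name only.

target_seen

try target_seen: (Recover, target_seen) → (Standby, close_gripper)  ← matches
try bump: (Recover, bump) → (Dock, open_gripper)
try target_lost: (Recover, target_lost) → (Retreat, rotate)
try grasp_ok: (Recover, grasp_ok) → (Dock, close_gripper)
try arrived: (Recover, arrived) → (Approach, rotate)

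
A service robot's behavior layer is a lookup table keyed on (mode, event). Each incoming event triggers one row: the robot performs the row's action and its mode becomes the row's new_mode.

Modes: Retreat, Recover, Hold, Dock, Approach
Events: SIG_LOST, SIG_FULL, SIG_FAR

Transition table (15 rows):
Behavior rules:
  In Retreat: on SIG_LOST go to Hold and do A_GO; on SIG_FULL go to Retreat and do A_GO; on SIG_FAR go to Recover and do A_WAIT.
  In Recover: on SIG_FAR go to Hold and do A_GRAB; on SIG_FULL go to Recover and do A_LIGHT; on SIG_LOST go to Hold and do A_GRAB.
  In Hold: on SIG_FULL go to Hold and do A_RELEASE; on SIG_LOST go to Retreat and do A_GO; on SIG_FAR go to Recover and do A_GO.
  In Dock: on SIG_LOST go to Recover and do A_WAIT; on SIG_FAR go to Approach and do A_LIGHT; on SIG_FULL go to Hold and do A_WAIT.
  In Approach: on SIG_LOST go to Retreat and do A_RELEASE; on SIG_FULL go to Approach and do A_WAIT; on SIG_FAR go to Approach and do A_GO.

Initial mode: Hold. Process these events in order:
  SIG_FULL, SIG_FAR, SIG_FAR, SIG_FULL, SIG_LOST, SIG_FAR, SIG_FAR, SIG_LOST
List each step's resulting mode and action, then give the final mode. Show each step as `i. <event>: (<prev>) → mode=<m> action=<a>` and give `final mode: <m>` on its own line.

final mode: Retreat

1. SIG_FULL: (Hold) → mode=Hold action=A_RELEASE
2. SIG_FAR: (Hold) → mode=Recover action=A_GO
3. SIG_FAR: (Recover) → mode=Hold action=A_GRAB
4. SIG_FULL: (Hold) → mode=Hold action=A_RELEASE
5. SIG_LOST: (Hold) → mode=Retreat action=A_GO
6. SIG_FAR: (Retreat) → mode=Recover action=A_WAIT
7. SIG_FAR: (Recover) → mode=Hold action=A_GRAB
8. SIG_LOST: (Hold) → mode=Retreat action=A_GO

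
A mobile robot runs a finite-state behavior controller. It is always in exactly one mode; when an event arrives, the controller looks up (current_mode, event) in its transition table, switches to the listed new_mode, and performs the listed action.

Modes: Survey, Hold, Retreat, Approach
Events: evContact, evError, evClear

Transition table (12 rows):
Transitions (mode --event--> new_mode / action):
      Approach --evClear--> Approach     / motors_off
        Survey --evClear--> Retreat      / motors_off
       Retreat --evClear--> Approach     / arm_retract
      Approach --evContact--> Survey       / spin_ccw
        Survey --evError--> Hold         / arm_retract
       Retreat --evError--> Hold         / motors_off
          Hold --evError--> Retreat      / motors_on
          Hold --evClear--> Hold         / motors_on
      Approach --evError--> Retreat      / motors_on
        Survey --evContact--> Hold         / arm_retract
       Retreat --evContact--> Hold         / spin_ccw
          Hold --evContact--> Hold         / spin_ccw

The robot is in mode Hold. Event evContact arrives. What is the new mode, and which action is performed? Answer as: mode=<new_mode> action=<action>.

current mode = Hold; filter table to that mode:
  (Hold, evError) → (Retreat, motors_on)
  (Hold, evClear) → (Hold, motors_on)
  (Hold, evContact) → (Hold, spin_ccw)  ← event matches
event = evContact selects (Hold, spin_ccw)

mode=Hold action=spin_ccw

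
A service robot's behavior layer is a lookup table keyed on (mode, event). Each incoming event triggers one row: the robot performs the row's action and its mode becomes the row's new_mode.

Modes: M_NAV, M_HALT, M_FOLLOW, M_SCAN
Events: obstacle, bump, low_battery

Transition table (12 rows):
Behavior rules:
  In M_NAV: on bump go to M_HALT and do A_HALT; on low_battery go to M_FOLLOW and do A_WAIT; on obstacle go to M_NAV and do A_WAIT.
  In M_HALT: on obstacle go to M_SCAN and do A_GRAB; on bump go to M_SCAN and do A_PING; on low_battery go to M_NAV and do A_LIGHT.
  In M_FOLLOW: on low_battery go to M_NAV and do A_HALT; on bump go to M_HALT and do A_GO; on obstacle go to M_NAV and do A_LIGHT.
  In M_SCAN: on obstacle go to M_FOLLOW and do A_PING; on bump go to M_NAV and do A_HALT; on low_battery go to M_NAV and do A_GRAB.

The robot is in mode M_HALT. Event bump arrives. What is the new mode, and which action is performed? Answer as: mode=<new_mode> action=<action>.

mode=M_SCAN action=A_PING

current mode = M_HALT; filter table to that mode:
  (M_HALT, obstacle) → (M_SCAN, A_GRAB)
  (M_HALT, bump) → (M_SCAN, A_PING)  ← event matches
  (M_HALT, low_battery) → (M_NAV, A_LIGHT)
event = bump selects (M_SCAN, A_PING)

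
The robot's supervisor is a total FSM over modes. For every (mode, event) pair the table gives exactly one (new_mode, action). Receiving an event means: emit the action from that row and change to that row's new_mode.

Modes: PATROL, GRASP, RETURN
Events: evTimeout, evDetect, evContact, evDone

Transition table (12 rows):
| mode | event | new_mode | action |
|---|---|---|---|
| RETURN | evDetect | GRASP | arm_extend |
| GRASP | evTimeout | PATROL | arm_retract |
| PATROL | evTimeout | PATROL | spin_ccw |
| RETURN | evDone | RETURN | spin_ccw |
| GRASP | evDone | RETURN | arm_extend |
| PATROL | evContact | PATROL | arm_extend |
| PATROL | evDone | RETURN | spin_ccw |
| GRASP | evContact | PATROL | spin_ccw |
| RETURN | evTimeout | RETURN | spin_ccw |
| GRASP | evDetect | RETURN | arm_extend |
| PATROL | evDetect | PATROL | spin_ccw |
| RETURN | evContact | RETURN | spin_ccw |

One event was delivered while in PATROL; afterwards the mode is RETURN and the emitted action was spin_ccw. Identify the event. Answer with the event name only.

evDone

try evTimeout: (PATROL, evTimeout) → (PATROL, spin_ccw)
try evDetect: (PATROL, evDetect) → (PATROL, spin_ccw)
try evContact: (PATROL, evContact) → (PATROL, arm_extend)
try evDone: (PATROL, evDone) → (RETURN, spin_ccw)  ← matches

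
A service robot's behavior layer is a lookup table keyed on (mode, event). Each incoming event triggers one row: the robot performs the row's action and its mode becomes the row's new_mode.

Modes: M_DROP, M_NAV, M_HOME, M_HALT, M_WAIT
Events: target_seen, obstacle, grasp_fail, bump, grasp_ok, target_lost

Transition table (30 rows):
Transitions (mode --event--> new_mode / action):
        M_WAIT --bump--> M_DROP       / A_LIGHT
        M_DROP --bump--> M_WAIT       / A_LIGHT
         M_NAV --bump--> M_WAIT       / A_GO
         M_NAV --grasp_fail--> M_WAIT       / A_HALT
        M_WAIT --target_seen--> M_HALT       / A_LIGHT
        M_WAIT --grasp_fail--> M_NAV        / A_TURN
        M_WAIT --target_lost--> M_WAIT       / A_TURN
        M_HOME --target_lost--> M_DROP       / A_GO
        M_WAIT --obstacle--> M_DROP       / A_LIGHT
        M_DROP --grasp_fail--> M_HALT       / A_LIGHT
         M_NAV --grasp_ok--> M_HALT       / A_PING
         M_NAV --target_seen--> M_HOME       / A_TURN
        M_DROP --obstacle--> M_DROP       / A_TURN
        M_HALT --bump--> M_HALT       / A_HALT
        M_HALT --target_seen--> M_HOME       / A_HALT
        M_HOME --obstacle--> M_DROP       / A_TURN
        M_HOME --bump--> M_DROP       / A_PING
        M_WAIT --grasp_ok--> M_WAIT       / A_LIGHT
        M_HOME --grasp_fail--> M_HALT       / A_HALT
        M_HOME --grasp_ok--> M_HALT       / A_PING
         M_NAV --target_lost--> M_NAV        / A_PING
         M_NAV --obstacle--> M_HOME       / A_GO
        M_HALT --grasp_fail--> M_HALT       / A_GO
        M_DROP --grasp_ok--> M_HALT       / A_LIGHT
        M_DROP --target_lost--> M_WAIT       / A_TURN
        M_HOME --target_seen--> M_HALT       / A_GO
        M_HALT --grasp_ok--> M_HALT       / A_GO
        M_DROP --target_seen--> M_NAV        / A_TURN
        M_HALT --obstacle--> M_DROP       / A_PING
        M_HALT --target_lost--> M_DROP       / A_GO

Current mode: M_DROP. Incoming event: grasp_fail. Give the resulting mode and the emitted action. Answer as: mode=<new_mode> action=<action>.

mode=M_HALT action=A_LIGHT

current mode = M_DROP; filter table to that mode:
  (M_DROP, bump) → (M_WAIT, A_LIGHT)
  (M_DROP, grasp_fail) → (M_HALT, A_LIGHT)  ← event matches
  (M_DROP, obstacle) → (M_DROP, A_TURN)
  (M_DROP, grasp_ok) → (M_HALT, A_LIGHT)
  (M_DROP, target_lost) → (M_WAIT, A_TURN)
  (M_DROP, target_seen) → (M_NAV, A_TURN)
event = grasp_fail selects (M_HALT, A_LIGHT)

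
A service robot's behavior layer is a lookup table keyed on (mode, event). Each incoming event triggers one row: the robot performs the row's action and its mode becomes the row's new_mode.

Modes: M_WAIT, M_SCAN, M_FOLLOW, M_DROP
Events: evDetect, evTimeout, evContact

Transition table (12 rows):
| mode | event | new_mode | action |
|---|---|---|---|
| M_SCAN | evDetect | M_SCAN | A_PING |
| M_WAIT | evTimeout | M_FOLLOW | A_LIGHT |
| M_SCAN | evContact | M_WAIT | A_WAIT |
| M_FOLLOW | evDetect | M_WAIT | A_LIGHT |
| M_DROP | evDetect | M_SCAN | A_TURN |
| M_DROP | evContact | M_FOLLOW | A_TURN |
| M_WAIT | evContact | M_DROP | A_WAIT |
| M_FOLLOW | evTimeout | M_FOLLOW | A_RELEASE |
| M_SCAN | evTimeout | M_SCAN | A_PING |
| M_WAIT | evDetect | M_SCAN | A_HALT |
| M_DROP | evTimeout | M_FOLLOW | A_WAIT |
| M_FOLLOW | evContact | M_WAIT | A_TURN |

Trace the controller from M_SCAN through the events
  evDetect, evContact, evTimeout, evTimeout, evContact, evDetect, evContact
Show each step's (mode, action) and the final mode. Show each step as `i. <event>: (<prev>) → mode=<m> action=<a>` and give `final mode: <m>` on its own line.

1. evDetect: (M_SCAN) → mode=M_SCAN action=A_PING
2. evContact: (M_SCAN) → mode=M_WAIT action=A_WAIT
3. evTimeout: (M_WAIT) → mode=M_FOLLOW action=A_LIGHT
4. evTimeout: (M_FOLLOW) → mode=M_FOLLOW action=A_RELEASE
5. evContact: (M_FOLLOW) → mode=M_WAIT action=A_TURN
6. evDetect: (M_WAIT) → mode=M_SCAN action=A_HALT
7. evContact: (M_SCAN) → mode=M_WAIT action=A_WAIT

final mode: M_WAIT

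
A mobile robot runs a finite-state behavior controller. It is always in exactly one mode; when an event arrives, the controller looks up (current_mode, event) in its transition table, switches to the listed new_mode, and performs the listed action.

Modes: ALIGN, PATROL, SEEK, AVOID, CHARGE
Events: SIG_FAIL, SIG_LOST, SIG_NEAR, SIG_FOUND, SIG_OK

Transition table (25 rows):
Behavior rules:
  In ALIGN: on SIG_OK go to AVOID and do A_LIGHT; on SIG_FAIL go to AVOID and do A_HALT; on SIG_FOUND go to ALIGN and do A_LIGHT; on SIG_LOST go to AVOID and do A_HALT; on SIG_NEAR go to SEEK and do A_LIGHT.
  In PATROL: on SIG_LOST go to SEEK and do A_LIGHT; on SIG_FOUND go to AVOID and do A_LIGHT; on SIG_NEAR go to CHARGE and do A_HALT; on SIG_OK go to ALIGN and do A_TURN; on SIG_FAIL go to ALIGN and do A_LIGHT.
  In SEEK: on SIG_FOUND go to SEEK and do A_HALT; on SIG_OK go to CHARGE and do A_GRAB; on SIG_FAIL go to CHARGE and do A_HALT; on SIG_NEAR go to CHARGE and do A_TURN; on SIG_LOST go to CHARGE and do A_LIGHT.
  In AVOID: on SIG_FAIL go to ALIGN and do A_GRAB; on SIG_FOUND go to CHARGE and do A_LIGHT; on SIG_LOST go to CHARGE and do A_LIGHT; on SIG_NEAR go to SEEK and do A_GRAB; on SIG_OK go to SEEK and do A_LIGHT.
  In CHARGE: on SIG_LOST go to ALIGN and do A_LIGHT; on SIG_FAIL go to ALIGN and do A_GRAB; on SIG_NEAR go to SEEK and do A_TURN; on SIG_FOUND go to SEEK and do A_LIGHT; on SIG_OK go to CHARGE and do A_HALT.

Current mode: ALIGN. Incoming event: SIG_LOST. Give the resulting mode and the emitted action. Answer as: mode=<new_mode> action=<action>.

current mode = ALIGN; filter table to that mode:
  (ALIGN, SIG_OK) → (AVOID, A_LIGHT)
  (ALIGN, SIG_FAIL) → (AVOID, A_HALT)
  (ALIGN, SIG_FOUND) → (ALIGN, A_LIGHT)
  (ALIGN, SIG_LOST) → (AVOID, A_HALT)  ← event matches
  (ALIGN, SIG_NEAR) → (SEEK, A_LIGHT)
event = SIG_LOST selects (AVOID, A_HALT)

mode=AVOID action=A_HALT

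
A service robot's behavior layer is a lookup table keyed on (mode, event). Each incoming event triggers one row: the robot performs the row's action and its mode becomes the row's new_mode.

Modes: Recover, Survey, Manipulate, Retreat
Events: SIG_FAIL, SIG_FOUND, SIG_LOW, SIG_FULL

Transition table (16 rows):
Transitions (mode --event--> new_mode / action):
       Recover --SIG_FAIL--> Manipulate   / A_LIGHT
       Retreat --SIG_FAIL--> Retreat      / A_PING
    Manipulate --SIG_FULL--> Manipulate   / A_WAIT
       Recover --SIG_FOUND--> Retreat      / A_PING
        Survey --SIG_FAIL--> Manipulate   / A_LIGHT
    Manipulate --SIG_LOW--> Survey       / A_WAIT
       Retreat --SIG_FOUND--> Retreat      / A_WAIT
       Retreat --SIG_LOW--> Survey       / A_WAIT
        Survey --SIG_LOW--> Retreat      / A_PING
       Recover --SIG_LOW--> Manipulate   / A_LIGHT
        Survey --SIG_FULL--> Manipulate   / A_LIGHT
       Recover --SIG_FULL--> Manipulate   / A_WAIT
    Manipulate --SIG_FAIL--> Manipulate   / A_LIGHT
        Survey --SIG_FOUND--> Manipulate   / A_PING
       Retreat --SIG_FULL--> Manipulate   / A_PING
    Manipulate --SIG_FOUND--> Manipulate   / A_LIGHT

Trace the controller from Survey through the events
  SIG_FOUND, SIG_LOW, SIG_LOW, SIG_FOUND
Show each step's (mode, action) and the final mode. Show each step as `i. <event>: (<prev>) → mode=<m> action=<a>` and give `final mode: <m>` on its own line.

1. SIG_FOUND: (Survey) → mode=Manipulate action=A_PING
2. SIG_LOW: (Manipulate) → mode=Survey action=A_WAIT
3. SIG_LOW: (Survey) → mode=Retreat action=A_PING
4. SIG_FOUND: (Retreat) → mode=Retreat action=A_WAIT

final mode: Retreat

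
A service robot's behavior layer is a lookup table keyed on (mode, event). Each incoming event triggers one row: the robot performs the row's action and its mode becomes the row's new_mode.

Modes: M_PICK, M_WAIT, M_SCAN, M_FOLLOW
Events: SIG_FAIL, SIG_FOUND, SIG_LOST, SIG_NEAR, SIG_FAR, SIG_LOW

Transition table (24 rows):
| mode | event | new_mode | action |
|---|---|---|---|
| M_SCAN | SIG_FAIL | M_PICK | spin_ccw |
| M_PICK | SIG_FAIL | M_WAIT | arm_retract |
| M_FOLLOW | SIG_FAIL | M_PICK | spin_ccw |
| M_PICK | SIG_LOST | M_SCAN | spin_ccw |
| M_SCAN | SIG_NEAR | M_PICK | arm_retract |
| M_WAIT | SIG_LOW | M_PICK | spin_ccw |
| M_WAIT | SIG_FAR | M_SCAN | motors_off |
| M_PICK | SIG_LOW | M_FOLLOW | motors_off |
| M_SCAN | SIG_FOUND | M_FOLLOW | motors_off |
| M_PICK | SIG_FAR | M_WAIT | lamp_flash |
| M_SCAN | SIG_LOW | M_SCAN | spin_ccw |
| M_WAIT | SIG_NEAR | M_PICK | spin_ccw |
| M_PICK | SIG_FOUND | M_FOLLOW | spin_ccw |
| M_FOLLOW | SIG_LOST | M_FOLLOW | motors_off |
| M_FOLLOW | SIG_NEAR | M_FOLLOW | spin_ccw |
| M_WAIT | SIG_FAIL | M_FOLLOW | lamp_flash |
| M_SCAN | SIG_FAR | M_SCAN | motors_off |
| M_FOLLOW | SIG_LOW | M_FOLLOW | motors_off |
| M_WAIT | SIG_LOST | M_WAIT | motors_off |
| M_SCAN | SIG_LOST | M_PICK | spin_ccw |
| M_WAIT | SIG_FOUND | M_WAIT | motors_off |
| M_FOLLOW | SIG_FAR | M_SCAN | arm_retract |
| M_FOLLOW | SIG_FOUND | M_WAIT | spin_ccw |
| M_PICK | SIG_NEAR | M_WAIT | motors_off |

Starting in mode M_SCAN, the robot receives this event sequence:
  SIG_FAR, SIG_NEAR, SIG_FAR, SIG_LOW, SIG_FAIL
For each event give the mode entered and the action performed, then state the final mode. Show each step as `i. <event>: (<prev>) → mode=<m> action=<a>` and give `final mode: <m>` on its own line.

final mode: M_WAIT

1. SIG_FAR: (M_SCAN) → mode=M_SCAN action=motors_off
2. SIG_NEAR: (M_SCAN) → mode=M_PICK action=arm_retract
3. SIG_FAR: (M_PICK) → mode=M_WAIT action=lamp_flash
4. SIG_LOW: (M_WAIT) → mode=M_PICK action=spin_ccw
5. SIG_FAIL: (M_PICK) → mode=M_WAIT action=arm_retract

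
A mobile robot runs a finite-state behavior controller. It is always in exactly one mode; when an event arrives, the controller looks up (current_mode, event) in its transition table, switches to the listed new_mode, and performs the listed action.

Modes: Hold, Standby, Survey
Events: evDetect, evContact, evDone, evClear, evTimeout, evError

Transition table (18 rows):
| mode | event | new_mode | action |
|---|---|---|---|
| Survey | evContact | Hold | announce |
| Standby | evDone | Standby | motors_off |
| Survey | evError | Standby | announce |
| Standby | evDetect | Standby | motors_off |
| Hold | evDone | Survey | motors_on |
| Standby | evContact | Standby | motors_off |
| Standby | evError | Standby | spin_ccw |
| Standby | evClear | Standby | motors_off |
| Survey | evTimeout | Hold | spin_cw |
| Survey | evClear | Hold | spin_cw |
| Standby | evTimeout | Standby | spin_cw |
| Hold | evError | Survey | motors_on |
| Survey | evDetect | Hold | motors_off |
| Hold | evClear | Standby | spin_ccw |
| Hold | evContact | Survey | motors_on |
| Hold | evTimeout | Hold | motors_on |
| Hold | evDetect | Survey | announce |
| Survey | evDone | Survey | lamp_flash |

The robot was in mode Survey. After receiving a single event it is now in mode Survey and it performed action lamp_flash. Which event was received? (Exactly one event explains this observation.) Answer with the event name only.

evDone

try evDetect: (Survey, evDetect) → (Hold, motors_off)
try evContact: (Survey, evContact) → (Hold, announce)
try evDone: (Survey, evDone) → (Survey, lamp_flash)  ← matches
try evClear: (Survey, evClear) → (Hold, spin_cw)
try evTimeout: (Survey, evTimeout) → (Hold, spin_cw)
try evError: (Survey, evError) → (Standby, announce)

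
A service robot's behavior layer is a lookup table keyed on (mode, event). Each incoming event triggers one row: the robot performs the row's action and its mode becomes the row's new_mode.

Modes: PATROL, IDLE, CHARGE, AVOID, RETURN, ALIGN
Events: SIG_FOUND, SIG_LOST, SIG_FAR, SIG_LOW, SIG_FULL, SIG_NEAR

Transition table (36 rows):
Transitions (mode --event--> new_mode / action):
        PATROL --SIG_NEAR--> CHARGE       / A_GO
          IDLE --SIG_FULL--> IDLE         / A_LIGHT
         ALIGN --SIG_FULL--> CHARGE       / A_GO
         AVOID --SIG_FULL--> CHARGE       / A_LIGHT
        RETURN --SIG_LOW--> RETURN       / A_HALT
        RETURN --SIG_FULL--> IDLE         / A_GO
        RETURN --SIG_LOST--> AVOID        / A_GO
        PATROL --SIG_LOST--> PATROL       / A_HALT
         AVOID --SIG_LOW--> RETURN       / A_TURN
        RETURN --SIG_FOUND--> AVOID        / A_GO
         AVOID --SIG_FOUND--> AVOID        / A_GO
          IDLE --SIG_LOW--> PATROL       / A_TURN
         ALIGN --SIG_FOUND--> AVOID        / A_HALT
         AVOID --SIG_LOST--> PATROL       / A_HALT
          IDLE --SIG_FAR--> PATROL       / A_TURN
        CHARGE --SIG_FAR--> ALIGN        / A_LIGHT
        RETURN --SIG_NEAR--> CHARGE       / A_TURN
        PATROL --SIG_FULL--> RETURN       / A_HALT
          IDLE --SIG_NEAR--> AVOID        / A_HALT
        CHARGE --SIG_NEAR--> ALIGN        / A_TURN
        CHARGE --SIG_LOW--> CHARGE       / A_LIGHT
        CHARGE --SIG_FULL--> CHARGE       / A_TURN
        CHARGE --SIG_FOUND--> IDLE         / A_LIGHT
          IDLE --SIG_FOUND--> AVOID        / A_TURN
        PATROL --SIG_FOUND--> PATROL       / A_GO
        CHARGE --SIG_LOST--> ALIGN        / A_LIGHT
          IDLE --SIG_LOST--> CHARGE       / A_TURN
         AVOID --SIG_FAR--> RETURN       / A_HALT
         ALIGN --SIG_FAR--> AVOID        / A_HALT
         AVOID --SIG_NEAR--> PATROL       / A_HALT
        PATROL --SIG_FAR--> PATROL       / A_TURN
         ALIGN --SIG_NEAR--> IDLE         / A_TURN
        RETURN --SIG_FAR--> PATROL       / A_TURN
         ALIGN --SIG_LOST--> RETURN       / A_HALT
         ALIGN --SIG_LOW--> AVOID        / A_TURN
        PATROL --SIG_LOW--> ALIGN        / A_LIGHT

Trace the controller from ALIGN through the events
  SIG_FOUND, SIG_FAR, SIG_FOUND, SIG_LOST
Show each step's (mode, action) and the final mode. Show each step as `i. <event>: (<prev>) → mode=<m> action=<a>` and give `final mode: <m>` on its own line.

1. SIG_FOUND: (ALIGN) → mode=AVOID action=A_HALT
2. SIG_FAR: (AVOID) → mode=RETURN action=A_HALT
3. SIG_FOUND: (RETURN) → mode=AVOID action=A_GO
4. SIG_LOST: (AVOID) → mode=PATROL action=A_HALT

final mode: PATROL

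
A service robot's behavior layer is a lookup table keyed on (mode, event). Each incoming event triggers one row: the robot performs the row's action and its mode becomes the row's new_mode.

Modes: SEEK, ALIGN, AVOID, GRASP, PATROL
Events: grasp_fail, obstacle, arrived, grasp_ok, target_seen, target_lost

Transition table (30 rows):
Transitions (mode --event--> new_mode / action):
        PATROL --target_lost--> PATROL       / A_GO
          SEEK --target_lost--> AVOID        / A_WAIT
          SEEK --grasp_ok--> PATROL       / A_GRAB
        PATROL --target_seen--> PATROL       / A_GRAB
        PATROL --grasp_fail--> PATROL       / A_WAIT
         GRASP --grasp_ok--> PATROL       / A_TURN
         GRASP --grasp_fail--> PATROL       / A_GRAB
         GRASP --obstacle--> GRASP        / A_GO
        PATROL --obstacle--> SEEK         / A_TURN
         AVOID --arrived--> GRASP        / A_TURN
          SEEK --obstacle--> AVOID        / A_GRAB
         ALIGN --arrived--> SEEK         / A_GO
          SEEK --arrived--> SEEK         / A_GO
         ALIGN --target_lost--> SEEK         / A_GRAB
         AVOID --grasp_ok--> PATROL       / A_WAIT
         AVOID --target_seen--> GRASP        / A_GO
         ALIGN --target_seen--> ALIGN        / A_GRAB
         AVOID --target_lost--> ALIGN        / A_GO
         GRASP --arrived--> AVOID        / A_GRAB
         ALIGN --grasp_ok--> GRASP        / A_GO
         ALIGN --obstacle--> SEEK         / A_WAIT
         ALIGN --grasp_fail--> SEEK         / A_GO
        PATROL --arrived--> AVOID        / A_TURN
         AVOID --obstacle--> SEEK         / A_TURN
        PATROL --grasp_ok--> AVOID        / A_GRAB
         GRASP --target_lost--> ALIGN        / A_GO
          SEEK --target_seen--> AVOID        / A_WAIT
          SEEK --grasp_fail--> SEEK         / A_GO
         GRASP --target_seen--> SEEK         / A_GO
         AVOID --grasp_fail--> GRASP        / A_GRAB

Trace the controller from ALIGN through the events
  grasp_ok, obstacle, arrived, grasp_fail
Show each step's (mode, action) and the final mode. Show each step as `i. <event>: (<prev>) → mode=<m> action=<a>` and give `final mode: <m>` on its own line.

final mode: GRASP

1. grasp_ok: (ALIGN) → mode=GRASP action=A_GO
2. obstacle: (GRASP) → mode=GRASP action=A_GO
3. arrived: (GRASP) → mode=AVOID action=A_GRAB
4. grasp_fail: (AVOID) → mode=GRASP action=A_GRAB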